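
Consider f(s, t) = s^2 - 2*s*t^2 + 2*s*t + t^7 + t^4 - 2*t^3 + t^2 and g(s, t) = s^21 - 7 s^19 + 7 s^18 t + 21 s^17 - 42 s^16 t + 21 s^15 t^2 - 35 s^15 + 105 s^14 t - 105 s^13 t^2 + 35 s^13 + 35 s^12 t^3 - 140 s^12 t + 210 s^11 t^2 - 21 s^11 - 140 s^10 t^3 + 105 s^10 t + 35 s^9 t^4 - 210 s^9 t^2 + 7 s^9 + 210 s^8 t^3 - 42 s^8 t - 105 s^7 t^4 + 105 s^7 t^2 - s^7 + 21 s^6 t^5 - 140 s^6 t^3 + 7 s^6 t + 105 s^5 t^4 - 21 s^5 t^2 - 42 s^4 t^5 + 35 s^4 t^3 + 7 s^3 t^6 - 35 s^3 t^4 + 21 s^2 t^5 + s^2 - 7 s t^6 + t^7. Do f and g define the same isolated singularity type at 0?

Yes.

The Hessian of f at 0 has rank 1. Corank 1: A-series; mu = 6 gives A_6. The Hessian of g at 0 has rank 1. Corank 1: A-series; mu = 6 gives A_6. Both have type A_6, hence right-equivalent.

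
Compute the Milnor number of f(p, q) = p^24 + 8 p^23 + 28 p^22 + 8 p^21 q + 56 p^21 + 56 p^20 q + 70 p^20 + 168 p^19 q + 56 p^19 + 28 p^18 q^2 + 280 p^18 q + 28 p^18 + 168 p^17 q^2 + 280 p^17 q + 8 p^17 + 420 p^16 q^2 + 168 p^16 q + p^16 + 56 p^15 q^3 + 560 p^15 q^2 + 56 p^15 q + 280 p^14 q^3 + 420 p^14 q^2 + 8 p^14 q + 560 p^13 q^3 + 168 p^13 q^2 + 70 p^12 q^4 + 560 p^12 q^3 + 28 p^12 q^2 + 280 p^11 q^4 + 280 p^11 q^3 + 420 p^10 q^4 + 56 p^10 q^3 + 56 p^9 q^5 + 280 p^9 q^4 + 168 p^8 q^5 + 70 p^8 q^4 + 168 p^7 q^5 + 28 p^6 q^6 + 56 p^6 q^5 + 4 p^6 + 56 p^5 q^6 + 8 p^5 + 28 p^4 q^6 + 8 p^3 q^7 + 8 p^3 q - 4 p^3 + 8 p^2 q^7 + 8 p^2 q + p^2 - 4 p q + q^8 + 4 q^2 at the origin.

The Hessian of f at 0 has rank 1. Corank 1: A-series; mu = 7 gives A_7.

7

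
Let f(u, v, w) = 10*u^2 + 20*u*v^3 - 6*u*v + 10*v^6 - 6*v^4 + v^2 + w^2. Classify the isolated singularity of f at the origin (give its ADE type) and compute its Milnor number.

Type A_1, Milnor number mu = 1.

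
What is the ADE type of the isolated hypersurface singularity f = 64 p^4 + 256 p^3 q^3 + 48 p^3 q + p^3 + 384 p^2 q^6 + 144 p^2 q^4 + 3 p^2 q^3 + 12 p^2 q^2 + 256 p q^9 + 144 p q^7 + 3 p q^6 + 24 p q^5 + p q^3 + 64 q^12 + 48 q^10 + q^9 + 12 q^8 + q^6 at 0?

E7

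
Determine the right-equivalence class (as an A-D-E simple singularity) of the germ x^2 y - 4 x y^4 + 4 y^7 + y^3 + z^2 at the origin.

D_{4}

The Hessian of f at 0 is [[0, 0, 0], [0, 0, 0], [0, 0, 2]] with rank 1, so corank 2. A Groebner basis of the Jacobian ideal J(f) in C{x,y,z} is {y^3, x^2 + 3*y^2, x*y, z}; counting standard monomials gives mu = 4. Corank 2; j^3 = y*(x^2 + y^2) splits into three distinct lines over C (the quadratic factor has nonzero discriminant), so D_4.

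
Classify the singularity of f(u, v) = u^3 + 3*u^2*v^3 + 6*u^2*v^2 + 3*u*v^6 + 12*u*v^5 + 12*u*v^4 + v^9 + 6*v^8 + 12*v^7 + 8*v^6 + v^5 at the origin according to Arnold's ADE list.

The Hessian of f at 0 has rank 0. Corank 2; j^3 = u^3 is a perfect cube, so E-series; the 5-jet and mu = 8 give E_8.

E8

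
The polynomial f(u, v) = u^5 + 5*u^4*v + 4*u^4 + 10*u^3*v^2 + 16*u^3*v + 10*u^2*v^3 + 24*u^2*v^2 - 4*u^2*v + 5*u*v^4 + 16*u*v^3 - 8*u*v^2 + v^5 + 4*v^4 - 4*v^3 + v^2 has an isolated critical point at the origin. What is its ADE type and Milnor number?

Type A_{4}, Milnor number mu = 4.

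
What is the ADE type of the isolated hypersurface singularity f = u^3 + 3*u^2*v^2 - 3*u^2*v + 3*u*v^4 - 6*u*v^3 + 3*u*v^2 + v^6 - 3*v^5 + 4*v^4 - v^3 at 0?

E_{6}

The Hessian of f at 0 is [[0, 0], [0, 0]] with rank 0, so corank 2. A Groebner basis of the Jacobian ideal J(f) in C{u,v} is {u^3 + 3*u^2/2 - 3*u*v + 3*v^2/2, u^2*v + u^2 - 2*u*v + v^2, u^2/2 + u*v^2 - u*v + v^2/2, v^3}; counting standard monomials gives mu = 6. Corank 2; j^3 = (u - v)^3 is a perfect cube, so E-series; the 4-jet and mu = 6 give E_6.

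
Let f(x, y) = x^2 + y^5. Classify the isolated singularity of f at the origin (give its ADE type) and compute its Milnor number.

Type A_{4}, Milnor number mu = 4.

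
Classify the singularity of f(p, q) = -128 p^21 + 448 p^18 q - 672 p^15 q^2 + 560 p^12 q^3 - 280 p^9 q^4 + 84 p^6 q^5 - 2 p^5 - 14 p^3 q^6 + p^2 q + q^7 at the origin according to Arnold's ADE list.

The Hessian of f at 0 has rank 0. Corank 2; j^3 = p^2*q has shape L^2 M (L != M), so D-series; mu = 8 gives D_8.

D_8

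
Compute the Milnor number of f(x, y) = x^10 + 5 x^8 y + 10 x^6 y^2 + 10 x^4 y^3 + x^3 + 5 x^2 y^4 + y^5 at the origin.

8

The Hessian of f at 0 is [[0, 0], [0, 0]] with rank 0, so corank 2. A Groebner basis of the Jacobian ideal J(f) in C{x,y} is {y^4, x^2}; counting standard monomials gives mu = 8. Corank 2; j^3 = x^3 is a perfect cube, so E-series; the 5-jet and mu = 8 give E_8.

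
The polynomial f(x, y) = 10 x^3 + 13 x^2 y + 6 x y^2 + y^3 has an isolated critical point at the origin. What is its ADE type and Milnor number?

Type D_{4}, Milnor number mu = 4.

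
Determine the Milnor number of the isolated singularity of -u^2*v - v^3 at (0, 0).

4

The Hessian of f at 0 has rank 0. Corank 2; j^3 = -v*(u^2 + v^2) splits into three distinct lines over C (the quadratic factor has nonzero discriminant), so D_4.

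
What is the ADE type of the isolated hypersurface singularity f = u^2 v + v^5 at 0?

D6

The Hessian of f at 0 has rank 0. Corank 2; j^3 = u^2*v has shape L^2 M (L != M), so D-series; mu = 6 gives D_6.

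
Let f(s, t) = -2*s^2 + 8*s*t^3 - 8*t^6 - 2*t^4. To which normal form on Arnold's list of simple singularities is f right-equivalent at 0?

A_3

The Hessian of f at 0 is [[-4, 0], [0, 0]] with rank 1, so corank 1. A Groebner basis of the Jacobian ideal J(f) in C{s,t} is {t^3, s}; counting standard monomials gives mu = 3. Corank 1: A-series; mu = 3 gives A_3.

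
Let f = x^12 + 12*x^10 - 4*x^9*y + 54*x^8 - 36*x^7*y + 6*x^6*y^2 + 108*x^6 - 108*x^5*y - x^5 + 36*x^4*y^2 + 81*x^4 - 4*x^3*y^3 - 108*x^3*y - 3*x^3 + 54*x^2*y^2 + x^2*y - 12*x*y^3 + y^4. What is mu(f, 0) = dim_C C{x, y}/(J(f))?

5

The Hessian of f at 0 has rank 0. Corank 2; j^3 = -x^2*(3*x - y) has shape L^2 M (L != M), so D-series; mu = 5 gives D_5.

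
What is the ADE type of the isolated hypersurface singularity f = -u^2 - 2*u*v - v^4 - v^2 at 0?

A_{3}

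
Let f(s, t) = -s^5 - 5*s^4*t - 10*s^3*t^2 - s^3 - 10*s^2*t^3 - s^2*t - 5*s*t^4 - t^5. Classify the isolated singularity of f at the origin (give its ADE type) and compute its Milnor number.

Type D_6, Milnor number mu = 6.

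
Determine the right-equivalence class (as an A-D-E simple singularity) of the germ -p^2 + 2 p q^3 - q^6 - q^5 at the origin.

A_{4}

The Hessian of f at 0 is [[-2, 0], [0, 0]] with rank 1, so corank 1. A Groebner basis of the Jacobian ideal J(f) in C{p,q} is {-p + q^3, p^2, p*q}; counting standard monomials gives mu = 4. Corank 1: A-series; mu = 4 gives A_4.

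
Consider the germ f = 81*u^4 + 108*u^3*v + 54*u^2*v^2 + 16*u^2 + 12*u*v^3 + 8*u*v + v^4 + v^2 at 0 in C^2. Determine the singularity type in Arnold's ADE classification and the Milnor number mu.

Type A3, Milnor number mu = 3.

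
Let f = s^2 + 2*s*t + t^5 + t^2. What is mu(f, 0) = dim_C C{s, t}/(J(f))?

4

The Hessian of f at 0 is [[2, 2], [2, 2]] with rank 1, so corank 1. A Groebner basis of the Jacobian ideal J(f) in C{s,t} is {t^4, s + t}; counting standard monomials gives mu = 4. Corank 1: A-series; mu = 4 gives A_4.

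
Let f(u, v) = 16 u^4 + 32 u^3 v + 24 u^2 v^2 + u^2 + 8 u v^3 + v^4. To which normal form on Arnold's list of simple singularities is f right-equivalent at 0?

The Hessian of f at 0 is [[2, 0], [0, 0]] with rank 1, so corank 1. A Groebner basis of the Jacobian ideal J(f) in C{u,v} is {v^3, u}; counting standard monomials gives mu = 3. Corank 1: A-series; mu = 3 gives A_3.

A3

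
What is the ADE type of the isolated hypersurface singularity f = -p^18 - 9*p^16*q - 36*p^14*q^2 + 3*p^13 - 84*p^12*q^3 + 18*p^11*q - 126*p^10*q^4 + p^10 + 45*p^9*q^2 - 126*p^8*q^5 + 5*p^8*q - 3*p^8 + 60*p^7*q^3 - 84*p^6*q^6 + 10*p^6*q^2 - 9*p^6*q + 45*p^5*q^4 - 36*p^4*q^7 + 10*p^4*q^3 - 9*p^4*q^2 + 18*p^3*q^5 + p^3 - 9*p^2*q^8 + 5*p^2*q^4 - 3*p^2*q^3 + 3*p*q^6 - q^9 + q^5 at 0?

E8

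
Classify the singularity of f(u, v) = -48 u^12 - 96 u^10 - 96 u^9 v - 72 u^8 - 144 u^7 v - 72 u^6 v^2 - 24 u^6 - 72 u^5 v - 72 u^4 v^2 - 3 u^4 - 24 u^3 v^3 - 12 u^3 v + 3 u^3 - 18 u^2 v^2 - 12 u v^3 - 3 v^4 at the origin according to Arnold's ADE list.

The Hessian of f at 0 is [[0, 0], [0, 0]] with rank 0, so corank 2. A Groebner basis of the Jacobian ideal J(f) in C{u,v} is {v^4, u*v^2 + v^3/3, u^2}; counting standard monomials gives mu = 6. Corank 2; j^3 = 3*u^3 is a perfect cube, so E-series; the 4-jet and mu = 6 give E_6.

E6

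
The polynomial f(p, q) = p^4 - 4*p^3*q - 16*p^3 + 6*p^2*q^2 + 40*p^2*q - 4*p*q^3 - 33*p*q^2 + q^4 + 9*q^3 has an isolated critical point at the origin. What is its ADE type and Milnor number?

The Hessian of f at 0 is [[0, 0], [0, 0]] with rank 0, so corank 2. A Groebner basis of the Jacobian ideal J(f) in C{p,q} is {p*q^2 + 48*p*q - 36*q^2, 64*p*q + q^3 - 48*q^2, p^2 - 7*p*q/4 + 3*q^2/4}; counting standard monomials gives mu = 5. Corank 2; j^3 = -(p - q)*(4*p - 3*q)^2 has shape L^2 M (L != M), so D-series; mu = 5 gives D_5.

Type D_5, Milnor number mu = 5.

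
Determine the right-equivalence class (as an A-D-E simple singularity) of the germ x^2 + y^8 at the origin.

The Hessian of f at 0 is [[2, 0], [0, 0]] with rank 1, so corank 1. A Groebner basis of the Jacobian ideal J(f) in C{x,y} is {y^7, x}; counting standard monomials gives mu = 7. Corank 1: A-series; mu = 7 gives A_7.

A_{7}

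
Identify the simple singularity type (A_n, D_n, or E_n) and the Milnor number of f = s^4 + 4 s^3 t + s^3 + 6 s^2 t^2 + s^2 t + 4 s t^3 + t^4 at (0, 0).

Type D_{5}, Milnor number mu = 5.

The Hessian of f at 0 has rank 0. Corank 2; j^3 = s^2*(s + t) has shape L^2 M (L != M), so D-series; mu = 5 gives D_5.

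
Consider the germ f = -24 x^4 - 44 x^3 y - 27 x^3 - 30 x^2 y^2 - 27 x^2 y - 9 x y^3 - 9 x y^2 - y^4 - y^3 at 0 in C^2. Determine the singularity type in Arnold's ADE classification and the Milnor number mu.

Type E_{7}, Milnor number mu = 7.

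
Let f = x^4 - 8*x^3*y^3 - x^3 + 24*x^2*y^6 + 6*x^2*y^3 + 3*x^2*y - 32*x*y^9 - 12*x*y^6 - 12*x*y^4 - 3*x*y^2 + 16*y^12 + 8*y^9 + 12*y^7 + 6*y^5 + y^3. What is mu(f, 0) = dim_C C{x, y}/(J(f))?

The Hessian of f at 0 has rank 0. Corank 2; j^3 = -(x - y)^3 is a perfect cube, so E-series; the 4-jet and mu = 6 give E_6.

6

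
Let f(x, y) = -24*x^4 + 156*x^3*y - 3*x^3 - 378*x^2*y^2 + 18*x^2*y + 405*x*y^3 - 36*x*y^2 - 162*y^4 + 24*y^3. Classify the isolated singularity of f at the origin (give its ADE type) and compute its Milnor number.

The Hessian of f at 0 has rank 0. Corank 2; j^3 = -3*(x - 2*y)^3 is a perfect cube, so E-series; the 4-jet and mu = 7 give E_7.

Type E_7, Milnor number mu = 7.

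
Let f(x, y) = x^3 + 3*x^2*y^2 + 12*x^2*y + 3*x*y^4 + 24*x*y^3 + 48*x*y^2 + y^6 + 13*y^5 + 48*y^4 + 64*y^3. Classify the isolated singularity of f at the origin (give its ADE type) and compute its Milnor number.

Type E_{8}, Milnor number mu = 8.

The Hessian of f at 0 has rank 0. Corank 2; j^3 = (x + 4*y)^3 is a perfect cube, so E-series; the 5-jet and mu = 8 give E_8.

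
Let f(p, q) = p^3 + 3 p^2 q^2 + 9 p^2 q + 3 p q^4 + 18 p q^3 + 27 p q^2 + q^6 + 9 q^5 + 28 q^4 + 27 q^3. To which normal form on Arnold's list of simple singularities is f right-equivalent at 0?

E_{6}

The Hessian of f at 0 has rank 0. Corank 2; j^3 = (p + 3*q)^3 is a perfect cube, so E-series; the 4-jet and mu = 6 give E_6.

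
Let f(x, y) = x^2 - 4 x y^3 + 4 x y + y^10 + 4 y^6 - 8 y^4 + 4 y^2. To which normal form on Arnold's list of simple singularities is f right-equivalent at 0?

A_{9}

The Hessian of f at 0 has rank 1. Corank 1: A-series; mu = 9 gives A_9.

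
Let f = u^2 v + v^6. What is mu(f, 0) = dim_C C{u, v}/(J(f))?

The Hessian of f at 0 has rank 0. Corank 2; j^3 = u^2*v has shape L^2 M (L != M), so D-series; mu = 7 gives D_7.

7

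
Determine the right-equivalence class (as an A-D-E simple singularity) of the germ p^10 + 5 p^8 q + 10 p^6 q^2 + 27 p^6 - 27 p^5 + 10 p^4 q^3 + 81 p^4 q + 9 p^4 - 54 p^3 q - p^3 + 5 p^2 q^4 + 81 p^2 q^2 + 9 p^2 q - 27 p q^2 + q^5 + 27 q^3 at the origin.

The Hessian of f at 0 is [[0, 0], [0, 0]] with rank 0, so corank 2. A Groebner basis of the Jacobian ideal J(f) in C{p,q} is {-p^2/972 + p*q^3 + p*q^2/18 + p*q/162 - q^3/6 - q^2/108, q^4, p^3 - p^2/2 + 3*p*q - 27*q^3 - 9*q^2/2, p^2*q - p^2/18 - 3*p*q^2 + p*q/3 - q^2/2}; counting standard monomials gives mu = 8. Corank 2; j^3 = -(p - 3*q)^3 is a perfect cube, so E-series; the 5-jet and mu = 8 give E_8.

E8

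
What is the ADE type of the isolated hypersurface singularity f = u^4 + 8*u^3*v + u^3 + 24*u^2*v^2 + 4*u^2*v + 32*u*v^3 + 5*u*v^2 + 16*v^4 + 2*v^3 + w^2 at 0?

D_{5}

The Hessian of f at 0 is [[0, 0, 0], [0, 0, 0], [0, 0, 2]] with rank 1, so corank 2. A Groebner basis of the Jacobian ideal J(f) in C{u,v,w} is {u*v^2 + u*v/4 + v^2/4, -u*v/4 + v^3 - v^2/4, u^2 + 3*u*v + 2*v^2, w}; counting standard monomials gives mu = 5. Corank 2; j^3 = (u + v)^2*(u + 2*v) has shape L^2 M (L != M), so D-series; mu = 5 gives D_5.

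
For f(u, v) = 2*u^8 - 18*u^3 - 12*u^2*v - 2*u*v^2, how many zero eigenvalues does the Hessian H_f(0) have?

2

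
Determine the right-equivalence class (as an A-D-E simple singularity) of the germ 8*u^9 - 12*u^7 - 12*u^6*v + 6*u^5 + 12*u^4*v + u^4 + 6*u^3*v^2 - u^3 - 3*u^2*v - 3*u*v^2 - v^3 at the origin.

E_{6}

The Hessian of f at 0 is [[0, 0], [0, 0]] with rank 0, so corank 2. A Groebner basis of the Jacobian ideal J(f) in C{u,v} is {v^4, u*v^2 + 2*v^3/3, u^2 + 2*u*v + v^2}; counting standard monomials gives mu = 6. Corank 2; j^3 = -(u + v)^3 is a perfect cube, so E-series; the 4-jet and mu = 6 give E_6.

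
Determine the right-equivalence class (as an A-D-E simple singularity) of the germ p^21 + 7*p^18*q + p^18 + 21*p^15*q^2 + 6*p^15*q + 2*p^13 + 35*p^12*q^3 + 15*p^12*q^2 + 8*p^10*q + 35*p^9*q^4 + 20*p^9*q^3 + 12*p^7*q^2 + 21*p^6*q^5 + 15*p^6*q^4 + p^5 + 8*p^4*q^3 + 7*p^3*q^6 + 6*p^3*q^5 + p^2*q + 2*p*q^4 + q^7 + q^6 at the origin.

D_7

The Hessian of f at 0 has rank 0. Corank 2; j^3 = p^2*q has shape L^2 M (L != M), so D-series; mu = 7 gives D_7.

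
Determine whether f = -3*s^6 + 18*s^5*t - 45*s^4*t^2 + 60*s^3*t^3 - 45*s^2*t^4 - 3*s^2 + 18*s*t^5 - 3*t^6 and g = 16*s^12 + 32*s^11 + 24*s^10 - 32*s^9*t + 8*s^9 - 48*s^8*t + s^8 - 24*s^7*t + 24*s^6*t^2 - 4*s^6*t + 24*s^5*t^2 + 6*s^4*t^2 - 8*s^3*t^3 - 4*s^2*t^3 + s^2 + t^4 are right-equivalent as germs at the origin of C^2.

No.

The Hessian of f at 0 has rank 1. Corank 1: A-series; mu = 5 gives A_5. The Hessian of g at 0 has rank 1. Corank 1: A-series; mu = 3 gives A_3. f is A_5 but g is A_3, hence not right-equivalent.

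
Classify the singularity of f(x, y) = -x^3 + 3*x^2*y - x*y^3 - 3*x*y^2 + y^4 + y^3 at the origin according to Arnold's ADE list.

The Hessian of f at 0 is [[0, 0], [0, 0]] with rank 0, so corank 2. A Groebner basis of the Jacobian ideal J(f) in C{x,y} is {x^3 - 3*x^2*y - 6*x^2 + 12*x*y - 6*y^2, 3*x^2 + x*y^2 - 6*x*y + 3*y^2, 3*x^2 - 6*x*y + y^3 + 3*y^2}; counting standard monomials gives mu = 7. Corank 2; j^3 = -(x - y)^3 is a perfect cube, so E-series; the 4-jet and mu = 7 give E_7.

E_7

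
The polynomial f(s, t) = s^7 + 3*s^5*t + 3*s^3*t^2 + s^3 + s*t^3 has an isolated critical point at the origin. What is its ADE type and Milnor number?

Type E_7, Milnor number mu = 7.

The Hessian of f at 0 has rank 0. Corank 2; j^3 = s^3 is a perfect cube, so E-series; the 4-jet and mu = 7 give E_7.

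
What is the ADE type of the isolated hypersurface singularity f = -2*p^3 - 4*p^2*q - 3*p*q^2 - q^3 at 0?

The Hessian of f at 0 has rank 0. Corank 2; j^3 = -(p + q)*(2*p^2 + 2*p*q + q^2) splits into three distinct lines over C (the quadratic factor has nonzero discriminant), so D_4.

D_4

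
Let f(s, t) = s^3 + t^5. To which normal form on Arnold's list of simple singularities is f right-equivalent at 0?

E8

The Hessian of f at 0 has rank 0. Corank 2; j^3 = s^3 is a perfect cube, so E-series; the 5-jet and mu = 8 give E_8.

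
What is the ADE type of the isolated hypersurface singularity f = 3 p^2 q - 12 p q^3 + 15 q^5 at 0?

The Hessian of f at 0 has rank 0. Corank 2; j^3 = 3*p^2*q has shape L^2 M (L != M), so D-series; mu = 6 gives D_6.

D6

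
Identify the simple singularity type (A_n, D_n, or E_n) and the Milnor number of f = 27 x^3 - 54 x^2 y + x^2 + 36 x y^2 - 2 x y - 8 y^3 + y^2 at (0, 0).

Type A2, Milnor number mu = 2.

The Hessian of f at 0 has rank 1. Corank 1: A-series; mu = 2 gives A_2.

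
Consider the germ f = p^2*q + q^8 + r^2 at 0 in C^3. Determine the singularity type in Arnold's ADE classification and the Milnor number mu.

Type D_{9}, Milnor number mu = 9.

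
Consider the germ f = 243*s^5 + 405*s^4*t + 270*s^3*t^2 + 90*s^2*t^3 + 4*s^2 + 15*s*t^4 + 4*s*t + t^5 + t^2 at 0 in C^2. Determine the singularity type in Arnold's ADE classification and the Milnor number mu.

Type A_4, Milnor number mu = 4.

The Hessian of f at 0 is [[8, 4], [4, 2]] with rank 1, so corank 1. A Groebner basis of the Jacobian ideal J(f) in C{s,t} is {t^4, s + t/2}; counting standard monomials gives mu = 4. Corank 1: A-series; mu = 4 gives A_4.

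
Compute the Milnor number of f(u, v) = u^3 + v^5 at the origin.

8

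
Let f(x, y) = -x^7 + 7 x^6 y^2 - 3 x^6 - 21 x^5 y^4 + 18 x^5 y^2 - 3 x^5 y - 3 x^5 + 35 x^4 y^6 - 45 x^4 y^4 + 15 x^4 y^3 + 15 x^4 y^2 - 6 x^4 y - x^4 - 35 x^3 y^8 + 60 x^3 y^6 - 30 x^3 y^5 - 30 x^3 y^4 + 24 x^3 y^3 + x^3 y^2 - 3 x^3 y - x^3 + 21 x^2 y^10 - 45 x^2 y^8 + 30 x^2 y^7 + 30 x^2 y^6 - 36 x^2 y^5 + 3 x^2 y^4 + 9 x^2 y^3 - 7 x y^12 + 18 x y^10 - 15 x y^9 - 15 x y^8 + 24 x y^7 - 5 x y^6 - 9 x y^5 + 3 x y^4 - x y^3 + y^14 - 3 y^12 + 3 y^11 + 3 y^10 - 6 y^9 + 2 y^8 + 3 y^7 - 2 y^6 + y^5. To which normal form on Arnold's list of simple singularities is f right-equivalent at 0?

E_{7}

The Hessian of f at 0 is [[0, 0], [0, 0]] with rank 0, so corank 2. A Groebner basis of the Jacobian ideal J(f) in C{x,y} is {-x^2/2 + y^4 - y^3/6, x^3, x^2*y + x^2/6 + y^3/18, -5*x^2/6 + x*y^2 - 5*y^3/18}; counting standard monomials gives mu = 7. Corank 2; j^3 = -x^3 is a perfect cube, so E-series; the 4-jet and mu = 7 give E_7.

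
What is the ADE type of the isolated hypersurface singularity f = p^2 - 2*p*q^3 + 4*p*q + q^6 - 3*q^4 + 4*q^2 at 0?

The Hessian of f at 0 is [[2, 4], [4, 8]] with rank 1, so corank 1. A Groebner basis of the Jacobian ideal J(f) in C{p,q} is {q^3, p + 2*q}; counting standard monomials gives mu = 3. Corank 1: A-series; mu = 3 gives A_3.

A_{3}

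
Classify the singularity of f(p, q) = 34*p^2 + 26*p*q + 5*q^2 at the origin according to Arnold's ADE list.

The Hessian of f at 0 has rank 2. Corank 0: nondegenerate Morse point, so A_1.

A1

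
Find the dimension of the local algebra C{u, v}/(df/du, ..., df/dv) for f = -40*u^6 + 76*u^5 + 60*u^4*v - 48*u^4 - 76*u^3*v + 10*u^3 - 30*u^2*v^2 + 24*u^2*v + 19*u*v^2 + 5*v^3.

The Hessian of f at 0 has rank 0. Corank 2; j^3 = (u + v)*(10*u^2 + 14*u*v + 5*v^2) splits into three distinct lines over C (the quadratic factor has nonzero discriminant), so D_4.

4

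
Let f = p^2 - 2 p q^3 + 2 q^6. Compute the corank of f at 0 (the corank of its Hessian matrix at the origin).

Hessian at 0 has rank 1.

1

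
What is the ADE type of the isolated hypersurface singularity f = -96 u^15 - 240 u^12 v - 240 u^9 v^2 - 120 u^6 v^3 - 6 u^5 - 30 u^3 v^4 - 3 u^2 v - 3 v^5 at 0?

The Hessian of f at 0 has rank 0. Corank 2; j^3 = -3*u^2*v has shape L^2 M (L != M), so D-series; mu = 6 gives D_6.

D_{6}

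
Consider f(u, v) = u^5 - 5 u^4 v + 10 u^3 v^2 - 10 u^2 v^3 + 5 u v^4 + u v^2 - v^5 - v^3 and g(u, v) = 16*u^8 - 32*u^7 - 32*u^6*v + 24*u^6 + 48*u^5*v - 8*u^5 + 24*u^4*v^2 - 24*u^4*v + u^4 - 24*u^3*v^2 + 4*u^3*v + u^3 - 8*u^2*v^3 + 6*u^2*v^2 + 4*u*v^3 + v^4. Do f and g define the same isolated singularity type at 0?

No.

The Hessian of f at 0 is [[0, 0], [0, 0]] with rank 0, so corank 2. A Groebner basis of the Jacobian ideal J(f) in C{u,v} is {u^4 + v^2/5, v^3, u*v - v^2}; counting standard monomials gives mu = 6. Corank 2; j^3 = v^2*(u - v) has shape L^2 M (L != M), so D-series; mu = 6 gives D_6. The Hessian of g at 0 is [[0, 0], [0, 0]] with rank 0, so corank 2. A Groebner basis of the Jacobian ideal J(g) in C{u,v} is {v^4, u*v^2 + v^3/3, u^2}; counting standard monomials gives mu = 6. Corank 2; j^3 = u^3 is a perfect cube, so E-series; the 4-jet and mu = 6 give E_6. f is D_6 but g is E_6, hence not right-equivalent.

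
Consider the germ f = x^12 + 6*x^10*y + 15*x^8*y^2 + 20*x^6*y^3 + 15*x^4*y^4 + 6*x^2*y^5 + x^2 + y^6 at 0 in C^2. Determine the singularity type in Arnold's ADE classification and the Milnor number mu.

The Hessian of f at 0 has rank 1. Corank 1: A-series; mu = 5 gives A_5.

Type A_5, Milnor number mu = 5.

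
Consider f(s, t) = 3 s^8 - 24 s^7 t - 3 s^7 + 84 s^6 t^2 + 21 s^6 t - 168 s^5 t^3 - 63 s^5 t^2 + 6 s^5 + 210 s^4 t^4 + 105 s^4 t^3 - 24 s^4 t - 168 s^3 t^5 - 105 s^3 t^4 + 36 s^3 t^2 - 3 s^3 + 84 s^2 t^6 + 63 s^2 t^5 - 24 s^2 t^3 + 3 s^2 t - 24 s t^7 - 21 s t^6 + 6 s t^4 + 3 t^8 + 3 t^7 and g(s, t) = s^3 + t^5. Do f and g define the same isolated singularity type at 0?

The Hessian of f at 0 has rank 0. Corank 2; j^3 = -3*s^2*(s - t) has shape L^2 M (L != M), so D-series; mu = 9 gives D_9. The Hessian of g at 0 has rank 0. Corank 2; j^3 = s^3 is a perfect cube, so E-series; the 5-jet and mu = 8 give E_8. f is D_9 but g is E_8, hence not right-equivalent.

No.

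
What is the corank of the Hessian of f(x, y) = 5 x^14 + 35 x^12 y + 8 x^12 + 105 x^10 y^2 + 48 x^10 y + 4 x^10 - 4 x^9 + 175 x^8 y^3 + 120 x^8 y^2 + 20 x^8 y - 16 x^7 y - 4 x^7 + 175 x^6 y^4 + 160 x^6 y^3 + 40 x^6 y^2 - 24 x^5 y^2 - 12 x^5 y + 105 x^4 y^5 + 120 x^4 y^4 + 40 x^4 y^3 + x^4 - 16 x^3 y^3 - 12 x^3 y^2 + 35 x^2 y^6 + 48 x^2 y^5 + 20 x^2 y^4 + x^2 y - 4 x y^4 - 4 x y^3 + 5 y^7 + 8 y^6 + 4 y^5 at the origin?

Hessian at 0 has rank 0.

2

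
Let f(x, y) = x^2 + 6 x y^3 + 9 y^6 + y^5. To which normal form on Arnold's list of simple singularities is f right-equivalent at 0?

A_{4}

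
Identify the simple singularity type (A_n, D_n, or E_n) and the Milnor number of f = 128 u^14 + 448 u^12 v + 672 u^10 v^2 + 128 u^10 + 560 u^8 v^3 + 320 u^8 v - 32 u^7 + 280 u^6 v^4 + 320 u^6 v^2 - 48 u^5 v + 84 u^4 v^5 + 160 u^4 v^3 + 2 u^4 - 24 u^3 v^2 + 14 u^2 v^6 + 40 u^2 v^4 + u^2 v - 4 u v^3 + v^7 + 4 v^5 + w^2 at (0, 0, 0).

The Hessian of f at 0 has rank 1. Corank 2; j^3 = u^2*v has shape L^2 M (L != M), so D-series; mu = 8 gives D_8.

Type D_{8}, Milnor number mu = 8.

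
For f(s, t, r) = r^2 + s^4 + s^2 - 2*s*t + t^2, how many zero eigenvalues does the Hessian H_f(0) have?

Hessian at 0 has rank 2.

1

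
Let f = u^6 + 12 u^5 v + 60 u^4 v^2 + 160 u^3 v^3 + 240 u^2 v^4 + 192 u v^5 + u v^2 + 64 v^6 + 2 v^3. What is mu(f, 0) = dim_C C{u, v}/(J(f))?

7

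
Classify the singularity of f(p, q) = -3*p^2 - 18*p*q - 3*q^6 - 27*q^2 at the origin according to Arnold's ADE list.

A5

The Hessian of f at 0 is [[-6, -18], [-18, -54]] with rank 1, so corank 1. A Groebner basis of the Jacobian ideal J(f) in C{p,q} is {q^5, p + 3*q}; counting standard monomials gives mu = 5. Corank 1: A-series; mu = 5 gives A_5.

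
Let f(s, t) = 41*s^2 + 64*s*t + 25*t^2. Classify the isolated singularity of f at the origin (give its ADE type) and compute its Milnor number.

Type A1, Milnor number mu = 1.

The Hessian of f at 0 has rank 2. Corank 0: nondegenerate Morse point, so A_1.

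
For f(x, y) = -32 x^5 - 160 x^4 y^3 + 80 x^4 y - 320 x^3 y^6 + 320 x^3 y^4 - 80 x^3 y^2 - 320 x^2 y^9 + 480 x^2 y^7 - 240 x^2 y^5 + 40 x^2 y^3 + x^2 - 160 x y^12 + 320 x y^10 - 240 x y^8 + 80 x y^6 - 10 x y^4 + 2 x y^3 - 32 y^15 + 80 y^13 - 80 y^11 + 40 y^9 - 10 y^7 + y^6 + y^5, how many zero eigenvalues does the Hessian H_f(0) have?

1

Hessian at 0 has rank 1.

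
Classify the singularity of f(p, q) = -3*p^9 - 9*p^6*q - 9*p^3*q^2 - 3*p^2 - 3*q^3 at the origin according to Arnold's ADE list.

The Hessian of f at 0 is [[-6, 0], [0, 0]] with rank 1, so corank 1. A Groebner basis of the Jacobian ideal J(f) in C{p,q} is {q^2, p}; counting standard monomials gives mu = 2. Corank 1: A-series; mu = 2 gives A_2.

A2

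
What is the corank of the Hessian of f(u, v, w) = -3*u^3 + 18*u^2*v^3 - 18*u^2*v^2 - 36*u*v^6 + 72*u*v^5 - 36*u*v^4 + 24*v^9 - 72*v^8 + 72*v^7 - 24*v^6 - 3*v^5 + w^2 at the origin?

The Hessian at 0 is [[0, 0, 0], [0, 0, 0], [0, 0, 2]] of rank 1; hence corank 2.

2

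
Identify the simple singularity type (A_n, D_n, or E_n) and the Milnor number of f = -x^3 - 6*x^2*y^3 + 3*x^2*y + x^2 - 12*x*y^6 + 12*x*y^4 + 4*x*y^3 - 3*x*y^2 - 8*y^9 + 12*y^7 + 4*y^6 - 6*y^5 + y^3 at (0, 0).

The Hessian of f at 0 has rank 1. Corank 1: A-series; mu = 2 gives A_2.

Type A_2, Milnor number mu = 2.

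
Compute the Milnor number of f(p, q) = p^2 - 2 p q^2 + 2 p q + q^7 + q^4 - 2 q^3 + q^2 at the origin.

The Hessian of f at 0 has rank 1. Corank 1: A-series; mu = 6 gives A_6.

6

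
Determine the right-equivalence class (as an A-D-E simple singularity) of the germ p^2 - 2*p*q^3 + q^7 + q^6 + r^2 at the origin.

A_{6}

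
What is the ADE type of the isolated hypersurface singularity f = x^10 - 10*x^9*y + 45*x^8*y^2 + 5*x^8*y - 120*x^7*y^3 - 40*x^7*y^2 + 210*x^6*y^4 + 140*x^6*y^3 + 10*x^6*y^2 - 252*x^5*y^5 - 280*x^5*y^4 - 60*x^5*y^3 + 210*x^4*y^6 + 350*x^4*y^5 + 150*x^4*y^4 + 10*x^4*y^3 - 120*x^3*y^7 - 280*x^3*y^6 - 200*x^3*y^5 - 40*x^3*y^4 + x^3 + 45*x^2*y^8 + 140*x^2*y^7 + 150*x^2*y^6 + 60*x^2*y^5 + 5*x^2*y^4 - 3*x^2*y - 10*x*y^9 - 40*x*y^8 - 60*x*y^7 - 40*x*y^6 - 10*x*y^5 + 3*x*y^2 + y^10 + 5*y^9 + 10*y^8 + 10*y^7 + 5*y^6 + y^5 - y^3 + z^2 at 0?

The Hessian of f at 0 has rank 1. Corank 2; j^3 = (x - y)^3 is a perfect cube, so E-series; the 5-jet and mu = 8 give E_8.

E8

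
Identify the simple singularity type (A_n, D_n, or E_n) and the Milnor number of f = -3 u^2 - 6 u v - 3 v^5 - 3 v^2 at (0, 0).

Type A4, Milnor number mu = 4.

The Hessian of f at 0 has rank 1. Corank 1: A-series; mu = 4 gives A_4.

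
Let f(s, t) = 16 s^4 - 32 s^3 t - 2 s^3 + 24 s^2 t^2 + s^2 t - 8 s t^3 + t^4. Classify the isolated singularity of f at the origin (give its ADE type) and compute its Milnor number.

Type D5, Milnor number mu = 5.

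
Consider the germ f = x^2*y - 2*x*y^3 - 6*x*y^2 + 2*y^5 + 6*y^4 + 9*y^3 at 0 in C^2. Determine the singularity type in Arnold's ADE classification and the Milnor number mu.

Type D6, Milnor number mu = 6.

The Hessian of f at 0 is [[0, 0], [0, 0]] with rank 0, so corank 2. A Groebner basis of the Jacobian ideal J(f) in C{x,y} is {x^3 + 27*x^2/4 - 135*x*y/2 + 567*y^2/4, x^2*y + 3*x^2/2 - 18*x*y + 81*y^2/2, x^2/4 + x*y^2 - 9*x*y/2 + 45*y^2/4, -x*y + y^3 + 3*y^2}; counting standard monomials gives mu = 6. Corank 2; j^3 = y*(x - 3*y)^2 has shape L^2 M (L != M), so D-series; mu = 6 gives D_6.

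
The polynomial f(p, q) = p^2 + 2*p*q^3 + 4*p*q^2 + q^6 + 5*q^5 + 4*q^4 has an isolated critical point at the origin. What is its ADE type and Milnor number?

Type A_{4}, Milnor number mu = 4.

The Hessian of f at 0 is [[2, 0], [0, 0]] with rank 1, so corank 1. A Groebner basis of the Jacobian ideal J(f) in C{p,q} is {p + q^3 + 2*q^2, p^2, p*q - 2*p - 4*q^2}; counting standard monomials gives mu = 4. Corank 1: A-series; mu = 4 gives A_4.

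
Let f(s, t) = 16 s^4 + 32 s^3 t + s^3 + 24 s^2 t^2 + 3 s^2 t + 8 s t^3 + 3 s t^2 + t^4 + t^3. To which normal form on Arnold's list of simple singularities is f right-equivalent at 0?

E_{6}

The Hessian of f at 0 has rank 0. Corank 2; j^3 = (s + t)^3 is a perfect cube, so E-series; the 4-jet and mu = 6 give E_6.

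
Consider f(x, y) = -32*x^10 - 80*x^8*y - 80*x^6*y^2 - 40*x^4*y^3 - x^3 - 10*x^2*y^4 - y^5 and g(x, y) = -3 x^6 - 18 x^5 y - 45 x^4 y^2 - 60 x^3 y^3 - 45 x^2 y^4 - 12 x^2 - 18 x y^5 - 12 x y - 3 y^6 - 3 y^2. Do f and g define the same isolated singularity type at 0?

The Hessian of f at 0 is [[0, 0], [0, 0]] with rank 0, so corank 2. A Groebner basis of the Jacobian ideal J(f) in C{x,y} is {y^4, x^2}; counting standard monomials gives mu = 8. Corank 2; j^3 = -x^3 is a perfect cube, so E-series; the 5-jet and mu = 8 give E_8. The Hessian of g at 0 is [[-24, -12], [-12, -6]] with rank 1, so corank 1. A Groebner basis of the Jacobian ideal J(g) in C{x,y} is {y^5, x + y/2}; counting standard monomials gives mu = 5. Corank 1: A-series; mu = 5 gives A_5. f is E_8 but g is A_5, hence not right-equivalent.

No.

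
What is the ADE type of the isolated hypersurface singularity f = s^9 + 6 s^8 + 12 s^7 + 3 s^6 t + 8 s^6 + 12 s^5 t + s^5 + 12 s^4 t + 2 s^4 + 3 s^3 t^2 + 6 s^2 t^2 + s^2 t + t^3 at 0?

D_{4}

The Hessian of f at 0 has rank 0. Corank 2; j^3 = t*(s^2 + t^2) splits into three distinct lines over C (the quadratic factor has nonzero discriminant), so D_4.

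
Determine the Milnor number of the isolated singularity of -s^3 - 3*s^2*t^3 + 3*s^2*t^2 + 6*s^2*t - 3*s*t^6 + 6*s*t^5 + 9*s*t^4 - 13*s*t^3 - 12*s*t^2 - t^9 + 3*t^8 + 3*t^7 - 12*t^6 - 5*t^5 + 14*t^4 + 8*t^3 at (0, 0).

7

The Hessian of f at 0 has rank 0. Corank 2; j^3 = -(s - 2*t)^3 is a perfect cube, so E-series; the 4-jet and mu = 7 give E_7.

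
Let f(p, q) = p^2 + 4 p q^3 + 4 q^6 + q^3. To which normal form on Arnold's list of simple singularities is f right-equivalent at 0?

The Hessian of f at 0 has rank 1. Corank 1: A-series; mu = 2 gives A_2.

A2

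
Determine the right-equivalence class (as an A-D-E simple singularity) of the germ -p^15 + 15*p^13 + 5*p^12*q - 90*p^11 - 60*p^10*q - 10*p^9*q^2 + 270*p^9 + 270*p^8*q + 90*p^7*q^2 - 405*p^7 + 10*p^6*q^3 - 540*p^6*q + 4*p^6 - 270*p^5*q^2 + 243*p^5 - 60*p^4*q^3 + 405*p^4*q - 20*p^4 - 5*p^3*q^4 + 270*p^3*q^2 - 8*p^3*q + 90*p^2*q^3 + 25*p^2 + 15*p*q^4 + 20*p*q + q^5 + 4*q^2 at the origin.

The Hessian of f at 0 has rank 1. Corank 1: A-series; mu = 4 gives A_4.

A4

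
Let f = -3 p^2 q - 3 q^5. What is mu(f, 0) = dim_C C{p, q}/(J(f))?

The Hessian of f at 0 has rank 0. Corank 2; j^3 = -3*p^2*q has shape L^2 M (L != M), so D-series; mu = 6 gives D_6.

6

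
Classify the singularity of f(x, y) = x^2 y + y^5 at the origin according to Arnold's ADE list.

D_6

The Hessian of f at 0 has rank 0. Corank 2; j^3 = x^2*y has shape L^2 M (L != M), so D-series; mu = 6 gives D_6.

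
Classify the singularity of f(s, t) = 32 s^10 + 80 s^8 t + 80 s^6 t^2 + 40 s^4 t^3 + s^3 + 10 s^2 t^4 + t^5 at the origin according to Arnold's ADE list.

The Hessian of f at 0 has rank 0. Corank 2; j^3 = s^3 is a perfect cube, so E-series; the 5-jet and mu = 8 give E_8.

E_8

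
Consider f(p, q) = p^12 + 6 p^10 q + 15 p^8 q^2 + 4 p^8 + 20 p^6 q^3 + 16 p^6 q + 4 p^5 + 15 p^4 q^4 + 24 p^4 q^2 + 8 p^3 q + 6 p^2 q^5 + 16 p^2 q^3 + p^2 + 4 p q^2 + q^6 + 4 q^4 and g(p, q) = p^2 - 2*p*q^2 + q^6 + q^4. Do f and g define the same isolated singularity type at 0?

Yes.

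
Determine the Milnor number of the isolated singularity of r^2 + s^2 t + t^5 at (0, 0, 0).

6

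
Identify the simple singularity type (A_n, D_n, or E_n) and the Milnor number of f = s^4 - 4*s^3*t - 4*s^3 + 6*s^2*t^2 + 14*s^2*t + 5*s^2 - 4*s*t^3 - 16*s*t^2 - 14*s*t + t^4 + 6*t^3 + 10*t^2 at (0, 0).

Type A_1, Milnor number mu = 1.

The Hessian of f at 0 is [[10, -14], [-14, 20]] with rank 2, so corank 0. A Groebner basis of the Jacobian ideal J(f) in C{s,t} is {s, t}; counting standard monomials gives mu = 1. Corank 0: nondegenerate Morse point, so A_1.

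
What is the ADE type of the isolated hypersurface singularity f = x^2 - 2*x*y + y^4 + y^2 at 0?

A_{3}

The Hessian of f at 0 has rank 1. Corank 1: A-series; mu = 3 gives A_3.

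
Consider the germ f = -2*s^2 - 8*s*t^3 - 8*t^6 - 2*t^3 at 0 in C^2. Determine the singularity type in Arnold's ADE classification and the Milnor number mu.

Type A_2, Milnor number mu = 2.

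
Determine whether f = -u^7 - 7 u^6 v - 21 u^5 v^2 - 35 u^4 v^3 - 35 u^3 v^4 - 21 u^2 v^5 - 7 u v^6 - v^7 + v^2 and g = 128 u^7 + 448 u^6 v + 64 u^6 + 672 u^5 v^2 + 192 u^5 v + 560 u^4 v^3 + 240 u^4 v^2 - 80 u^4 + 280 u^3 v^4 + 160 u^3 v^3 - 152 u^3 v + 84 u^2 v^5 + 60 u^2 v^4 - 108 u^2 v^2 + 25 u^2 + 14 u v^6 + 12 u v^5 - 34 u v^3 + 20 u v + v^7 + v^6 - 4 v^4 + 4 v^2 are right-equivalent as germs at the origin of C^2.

Yes.

The Hessian of f at 0 has rank 1. Corank 1: A-series; mu = 6 gives A_6. The Hessian of g at 0 has rank 1. Corank 1: A-series; mu = 6 gives A_6. Both have type A_6, hence right-equivalent.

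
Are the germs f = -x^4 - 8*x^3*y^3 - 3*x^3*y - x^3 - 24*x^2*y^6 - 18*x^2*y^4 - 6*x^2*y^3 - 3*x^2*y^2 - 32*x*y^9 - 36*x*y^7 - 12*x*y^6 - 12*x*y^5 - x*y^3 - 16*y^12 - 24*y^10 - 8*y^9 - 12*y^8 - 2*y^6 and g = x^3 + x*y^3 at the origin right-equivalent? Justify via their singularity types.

Yes.

The Hessian of f at 0 has rank 0. Corank 2; j^3 = -x^3 is a perfect cube, so E-series; the 4-jet and mu = 7 give E_7. The Hessian of g at 0 has rank 0. Corank 2; j^3 = x^3 is a perfect cube, so E-series; the 4-jet and mu = 7 give E_7. Both have type E_7, hence right-equivalent.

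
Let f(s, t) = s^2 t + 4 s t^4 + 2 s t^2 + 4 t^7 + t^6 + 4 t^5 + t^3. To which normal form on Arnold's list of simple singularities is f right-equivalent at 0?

D7

The Hessian of f at 0 has rank 0. Corank 2; j^3 = t*(s + t)^2 has shape L^2 M (L != M), so D-series; mu = 7 gives D_7.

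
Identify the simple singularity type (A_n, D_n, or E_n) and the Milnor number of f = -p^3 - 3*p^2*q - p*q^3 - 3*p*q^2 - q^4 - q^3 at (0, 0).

Type E7, Milnor number mu = 7.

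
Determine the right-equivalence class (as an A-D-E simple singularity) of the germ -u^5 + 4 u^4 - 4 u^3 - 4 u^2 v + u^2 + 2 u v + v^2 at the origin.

A4

The Hessian of f at 0 is [[2, 2], [2, 2]] with rank 1, so corank 1. A Groebner basis of the Jacobian ideal J(f) in C{u,v} is {u/8 + v^3 - v^2/4 + v/8, u^2 - u/2 - v/2, u*v + u/4 + v^2/2 + v/4}; counting standard monomials gives mu = 4. Corank 1: A-series; mu = 4 gives A_4.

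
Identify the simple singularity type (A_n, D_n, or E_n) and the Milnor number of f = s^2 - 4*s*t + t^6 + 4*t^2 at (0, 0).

Type A_{5}, Milnor number mu = 5.

The Hessian of f at 0 has rank 1. Corank 1: A-series; mu = 5 gives A_5.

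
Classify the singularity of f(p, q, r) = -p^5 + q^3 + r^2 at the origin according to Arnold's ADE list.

E_8

The Hessian of f at 0 has rank 1. Corank 2; j^3 = q^3 is a perfect cube, so E-series; the 5-jet and mu = 8 give E_8.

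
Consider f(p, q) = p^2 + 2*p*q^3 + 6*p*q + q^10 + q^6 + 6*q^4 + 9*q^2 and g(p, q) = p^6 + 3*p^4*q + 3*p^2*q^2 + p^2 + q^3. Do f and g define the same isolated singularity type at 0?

The Hessian of f at 0 has rank 1. Corank 1: A-series; mu = 9 gives A_9. The Hessian of g at 0 has rank 1. Corank 1: A-series; mu = 2 gives A_2. f is A_9 but g is A_2, hence not right-equivalent.

No.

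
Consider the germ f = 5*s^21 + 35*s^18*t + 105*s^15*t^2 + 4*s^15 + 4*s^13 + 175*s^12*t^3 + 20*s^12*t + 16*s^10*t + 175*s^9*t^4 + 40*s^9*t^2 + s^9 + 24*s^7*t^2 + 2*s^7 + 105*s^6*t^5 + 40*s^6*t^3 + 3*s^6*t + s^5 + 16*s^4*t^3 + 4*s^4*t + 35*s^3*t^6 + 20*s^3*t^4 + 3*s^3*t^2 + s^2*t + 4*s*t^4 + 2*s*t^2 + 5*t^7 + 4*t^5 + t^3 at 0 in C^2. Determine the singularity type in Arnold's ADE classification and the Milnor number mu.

Type D_{8}, Milnor number mu = 8.

The Hessian of f at 0 has rank 0. Corank 2; j^3 = t*(s + t)^2 has shape L^2 M (L != M), so D-series; mu = 8 gives D_8.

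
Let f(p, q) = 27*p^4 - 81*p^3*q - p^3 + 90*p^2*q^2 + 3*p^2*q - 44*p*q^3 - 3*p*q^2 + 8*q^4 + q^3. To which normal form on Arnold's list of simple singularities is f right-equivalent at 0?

E_7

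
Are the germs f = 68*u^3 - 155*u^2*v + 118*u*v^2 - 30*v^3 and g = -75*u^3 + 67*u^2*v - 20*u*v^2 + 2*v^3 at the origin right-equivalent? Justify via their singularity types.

Yes.

The Hessian of f at 0 has rank 0. Corank 2; j^3 = (4*u - 3*v)*(17*u^2 - 26*u*v + 10*v^2) splits into three distinct lines over C (the quadratic factor has nonzero discriminant), so D_4. The Hessian of g at 0 has rank 0. Corank 2; j^3 = -(3*u - v)*(25*u^2 - 14*u*v + 2*v^2) splits into three distinct lines over C (the quadratic factor has nonzero discriminant), so D_4. Both have type D_4, hence right-equivalent.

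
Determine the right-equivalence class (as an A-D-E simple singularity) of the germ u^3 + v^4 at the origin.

The Hessian of f at 0 has rank 0. Corank 2; j^3 = u^3 is a perfect cube, so E-series; the 4-jet and mu = 6 give E_6.

E_6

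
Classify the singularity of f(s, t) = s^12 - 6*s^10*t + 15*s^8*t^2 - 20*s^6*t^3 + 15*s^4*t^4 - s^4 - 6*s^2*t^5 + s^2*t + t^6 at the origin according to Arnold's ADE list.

D7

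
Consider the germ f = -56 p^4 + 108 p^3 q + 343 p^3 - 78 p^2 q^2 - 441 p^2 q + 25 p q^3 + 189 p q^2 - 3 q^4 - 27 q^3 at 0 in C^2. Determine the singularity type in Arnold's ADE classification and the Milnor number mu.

Type E7, Milnor number mu = 7.

The Hessian of f at 0 has rank 0. Corank 2; j^3 = (7*p - 3*q)^3 is a perfect cube, so E-series; the 4-jet and mu = 7 give E_7.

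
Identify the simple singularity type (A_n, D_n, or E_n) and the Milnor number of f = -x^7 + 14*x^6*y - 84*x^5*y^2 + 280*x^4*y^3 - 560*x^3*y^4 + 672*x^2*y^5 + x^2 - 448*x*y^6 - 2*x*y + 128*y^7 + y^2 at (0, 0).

Type A6, Milnor number mu = 6.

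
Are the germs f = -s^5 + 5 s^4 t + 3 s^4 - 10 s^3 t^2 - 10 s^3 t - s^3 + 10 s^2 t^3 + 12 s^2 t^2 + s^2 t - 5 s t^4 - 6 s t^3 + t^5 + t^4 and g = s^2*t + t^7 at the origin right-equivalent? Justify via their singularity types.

No.

The Hessian of f at 0 is [[0, 0], [0, 0]] with rank 0, so corank 2. A Groebner basis of the Jacobian ideal J(f) in C{s,t} is {s*t^2, s*t/3 + t^3, s^2 - 4*s*t/3}; counting standard monomials gives mu = 5. Corank 2; j^3 = -s^2*(s - t) has shape L^2 M (L != M), so D-series; mu = 5 gives D_5. The Hessian of g at 0 is [[0, 0], [0, 0]] with rank 0, so corank 2. A Groebner basis of the Jacobian ideal J(g) in C{s,t} is {s^2/7 + t^6, s^3, s*t}; counting standard monomials gives mu = 8. Corank 2; j^3 = s^2*t has shape L^2 M (L != M), so D-series; mu = 8 gives D_8. f is D_5 but g is D_8, hence not right-equivalent.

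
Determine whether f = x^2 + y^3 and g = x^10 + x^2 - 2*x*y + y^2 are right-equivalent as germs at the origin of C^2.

No.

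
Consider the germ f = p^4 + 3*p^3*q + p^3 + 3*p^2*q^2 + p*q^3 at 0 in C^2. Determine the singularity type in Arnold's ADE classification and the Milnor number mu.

The Hessian of f at 0 has rank 0. Corank 2; j^3 = p^3 is a perfect cube, so E-series; the 4-jet and mu = 7 give E_7.

Type E_{7}, Milnor number mu = 7.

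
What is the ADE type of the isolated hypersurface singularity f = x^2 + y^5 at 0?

The Hessian of f at 0 has rank 1. Corank 1: A-series; mu = 4 gives A_4.

A4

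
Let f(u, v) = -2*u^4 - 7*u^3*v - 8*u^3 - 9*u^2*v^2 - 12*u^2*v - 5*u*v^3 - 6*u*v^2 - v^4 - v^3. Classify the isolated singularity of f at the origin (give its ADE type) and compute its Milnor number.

The Hessian of f at 0 is [[0, 0], [0, 0]] with rank 0, so corank 2. A Groebner basis of the Jacobian ideal J(f) in C{u,v} is {768*u^2 + 768*u*v + v^4 + 8*v^3 + 192*v^2, u^3 + 36*u^2 + 36*u*v + v^3/2 + 9*v^2, u^2*v - 40*u^2 - 40*u*v - 2*v^3/3 - 10*v^2, 32*u^2 + u*v^2 + 32*u*v + 5*v^3/6 + 8*v^2}; counting standard monomials gives mu = 7. Corank 2; j^3 = -(2*u + v)^3 is a perfect cube, so E-series; the 4-jet and mu = 7 give E_7.

Type E_7, Milnor number mu = 7.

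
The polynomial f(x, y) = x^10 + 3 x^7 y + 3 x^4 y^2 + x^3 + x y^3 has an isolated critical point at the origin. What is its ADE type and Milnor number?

Type E_7, Milnor number mu = 7.

The Hessian of f at 0 is [[0, 0], [0, 0]] with rank 0, so corank 2. A Groebner basis of the Jacobian ideal J(f) in C{x,y} is {x^3, x*y^2, 3*x^2 + y^3}; counting standard monomials gives mu = 7. Corank 2; j^3 = x^3 is a perfect cube, so E-series; the 4-jet and mu = 7 give E_7.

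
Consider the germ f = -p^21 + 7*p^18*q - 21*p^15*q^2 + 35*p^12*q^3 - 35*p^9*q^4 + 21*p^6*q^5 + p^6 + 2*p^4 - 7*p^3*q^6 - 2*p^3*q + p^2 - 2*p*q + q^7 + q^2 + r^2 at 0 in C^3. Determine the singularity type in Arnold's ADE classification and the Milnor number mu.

Type A6, Milnor number mu = 6.

The Hessian of f at 0 has rank 2. Corank 1: A-series; mu = 6 gives A_6.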